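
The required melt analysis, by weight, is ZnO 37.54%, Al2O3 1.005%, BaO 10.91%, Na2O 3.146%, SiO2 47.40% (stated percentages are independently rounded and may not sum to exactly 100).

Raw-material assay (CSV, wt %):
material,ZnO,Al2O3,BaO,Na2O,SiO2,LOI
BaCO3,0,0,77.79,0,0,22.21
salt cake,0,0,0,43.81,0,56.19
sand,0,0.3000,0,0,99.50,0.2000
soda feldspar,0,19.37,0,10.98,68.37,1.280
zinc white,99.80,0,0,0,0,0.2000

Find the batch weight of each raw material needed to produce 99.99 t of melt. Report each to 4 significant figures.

In-progress results are displayed rounded to 4 significant figures in the printout; the working math holds full precision from start to finish — exactly one rounding goes into each reported result. All derived quantities, including net glass mass, ignition loss, the yield, the five compositions, totals, are carried starting from the weights on 99.99 t of glass in full precision, as written in the problem or the answer.
Oxide-by-oxide targets in 99.99 t melt:
  ZnO: 37.54% × 99.99 = 37.54 t
  Al2O3: 1.005% × 99.99 = 1.005 t
  BaO: 10.91% × 99.99 = 10.91 t
  Na2O: 3.146% × 99.99 = 3.146 t
  SiO2: 47.40% × 99.99 = 47.40 t
A balance pass over the oxides, given the weights on record, relative to the basis at hand (delivered sums recover each target inside rounding margins):
  ZnO: 37.61·0.9980 = 37.53 t (target 37.54 t)
  Al2O3: 44.54·0.003000 + 4.498·0.1937 = 1.005 t (target 1.005 t)
  BaO: 14.02·0.7779 = 10.91 t (target 10.91 t)
  Na2O: 6.053·0.4381 + 4.498·0.1098 = 3.146 t (target 3.146 t)
  SiO2: 44.54·0.9950 + 4.498·0.6837 = 47.39 t (target 47.40 t)
Glass-mass sanity pass: batch Σ − ignition loss = 99.98 t (summing oxide targets gives 99.99 t; the stated basis being 99.99 t — deltas are rounding alone).
Summing the batch: Σ batch = 106.7 t; ignition loss, Σ(batch × LOI) = 6.737 t; as yield: glass ÷ batch → 93.69%.

Batch per 99.99 t melt:
  BaCO3: 14.02 t
  salt cake: 6.053 t
  sand: 44.54 t
  soda feldspar: 4.498 t
  zinc white: 37.61 t
Total batch = 106.7 t; LOI loss = 6.737 t; yield = 93.69%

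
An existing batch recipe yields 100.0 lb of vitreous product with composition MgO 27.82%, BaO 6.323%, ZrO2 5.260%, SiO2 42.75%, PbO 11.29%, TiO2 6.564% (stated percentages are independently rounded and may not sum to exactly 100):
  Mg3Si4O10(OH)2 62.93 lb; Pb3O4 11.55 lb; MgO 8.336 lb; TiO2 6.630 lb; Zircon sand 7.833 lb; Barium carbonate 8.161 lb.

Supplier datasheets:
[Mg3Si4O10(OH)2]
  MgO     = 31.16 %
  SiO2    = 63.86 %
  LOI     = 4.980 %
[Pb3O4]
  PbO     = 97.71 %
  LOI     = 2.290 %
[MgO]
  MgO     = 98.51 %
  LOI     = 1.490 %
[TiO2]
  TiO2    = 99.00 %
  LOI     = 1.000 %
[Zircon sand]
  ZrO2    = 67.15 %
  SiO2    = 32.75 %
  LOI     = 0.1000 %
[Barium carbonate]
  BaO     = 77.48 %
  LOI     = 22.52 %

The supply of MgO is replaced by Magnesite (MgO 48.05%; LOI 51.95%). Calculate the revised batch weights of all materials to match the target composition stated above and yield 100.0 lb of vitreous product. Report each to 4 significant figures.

Revised batch per 100.0 lb vitreous product:
  Mg3Si4O10(OH)2: 62.93 lb
  Pb3O4: 11.55 lb
  Magnesite: 17.09 lb
  TiO2: 6.630 lb
  Zircon sand: 7.833 lb
  Barium carbonate: 8.161 lb
Total batch = 114.2 lb; LOI loss = 14.19 lb

Mid-chain values are printed, rounded to four significant figures, between the steps — each numeric step keeps full float precision at each step; each reported number receives exactly one rounding. The derived quantities are carried in full precision (the six compositions, the totals, ignition loss, net glass mass, yield) using the weight values at 100.0 lb of glass, as given in problem or answer.
Target oxide masses per 100.0 lb vitreous product:
  MgO: 27.82% × 100.0 = 27.82 lb
  BaO: 6.323% × 100.0 = 6.323 lb
  ZrO2: 5.260% × 100.0 = 5.260 lb
  SiO2: 42.75% × 100.0 = 42.75 lb
  PbO: 11.29% × 100.0 = 11.29 lb
  TiO2: 6.564% × 100.0 = 6.564 lb
Oxide-by-oxide audit with the batch weights as given, at the basis given (delivered sums recover each target modulo rounding of the values):
  MgO: 62.93·0.3116 + 17.09·0.4805 = 27.82 lb (target 27.82 lb)
  BaO: 8.161·0.7748 = 6.323 lb (target 6.323 lb)
  ZrO2: 7.833·0.6715 = 5.260 lb (target 5.260 lb)
  SiO2: 62.93·0.6386 + 7.833·0.3275 = 42.75 lb (target 42.75 lb)
  PbO: 11.55·0.9771 = 11.29 lb (target 11.29 lb)
  TiO2: 6.630·0.9900 = 6.564 lb (target 6.564 lb)
Glass mass check: net batch after ignition = 100.0 lb (oxide target masses add up to 100.0 lb; stated basis 100.0 lb — differing by rounding only).
Adding the batch up: Σ batch = 114.2 lb; ignition loss, Σ(batch × LOI) = 14.19 lb; yield, glass over the total, = 87.57%.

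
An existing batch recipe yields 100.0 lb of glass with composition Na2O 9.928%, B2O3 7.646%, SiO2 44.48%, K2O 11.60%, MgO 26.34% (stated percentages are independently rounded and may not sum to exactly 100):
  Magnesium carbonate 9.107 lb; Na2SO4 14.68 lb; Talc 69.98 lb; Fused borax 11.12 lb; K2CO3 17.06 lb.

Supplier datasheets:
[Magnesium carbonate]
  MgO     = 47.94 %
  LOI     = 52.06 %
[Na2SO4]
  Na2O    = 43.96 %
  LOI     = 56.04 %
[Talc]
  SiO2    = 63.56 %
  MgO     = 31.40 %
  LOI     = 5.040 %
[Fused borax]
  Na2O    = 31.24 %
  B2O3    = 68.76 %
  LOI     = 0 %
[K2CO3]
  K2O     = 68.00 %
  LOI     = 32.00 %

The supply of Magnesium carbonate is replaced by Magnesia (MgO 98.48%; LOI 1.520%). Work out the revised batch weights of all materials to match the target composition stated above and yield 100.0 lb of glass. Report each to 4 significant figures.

Revised batch per 100.0 lb glass:
  Magnesia: 4.433 lb
  Na2SO4: 14.68 lb
  Talc: 69.98 lb
  Fused borax: 11.12 lb
  K2CO3: 17.06 lb
Total batch = 117.3 lb; LOI loss = 17.28 lb

Intermediates appear, rounded to four significant figures, between the steps; every computation holds exact precision in all steps. Every reported value is rounded exactly once; the derived quantities, which include yield, LOI, five oxide percentages, glass mass, the totals, are carried in full precision, as given in the problem or answer text, starting from the weights per 100.0 lb of glass.
Per-oxide target masses for 100.0 lb glass:
  Na2O: 9.928% × 100.0 = 9.928 lb
  B2O3: 7.646% × 100.0 = 7.646 lb
  SiO2: 44.48% × 100.0 = 44.48 lb
  K2O: 11.60% × 100.0 = 11.60 lb
  MgO: 26.34% × 100.0 = 26.34 lb
Per-oxide balance check on the weights just shown, for the quoted basis mass (sums match the target masses given rounding of the digits):
  Na2O: 14.68·0.4396 + 11.12·0.3124 = 9.927 lb (target 9.928 lb)
  B2O3: 11.12·0.6876 = 7.646 lb (target 7.646 lb)
  SiO2: 69.98·0.6356 = 44.48 lb (target 44.48 lb)
  K2O: 17.06·0.6800 = 11.60 lb (target 11.60 lb)
  MgO: 4.433·0.9848 + 69.98·0.3140 = 26.34 lb (target 26.34 lb)
Auditing the glass mass value: the batch minus its LOI: 99.99 lb (targets for the oxides total 99.99 lb; basis as stated: 100.0 lb — gaps are rounding artifacts).
Adding the batch up: Σ batch = 117.3 lb; the LOI term Σ batch·LOI equals 17.28 lb; yield = glass ÷ total batch = 85.26%.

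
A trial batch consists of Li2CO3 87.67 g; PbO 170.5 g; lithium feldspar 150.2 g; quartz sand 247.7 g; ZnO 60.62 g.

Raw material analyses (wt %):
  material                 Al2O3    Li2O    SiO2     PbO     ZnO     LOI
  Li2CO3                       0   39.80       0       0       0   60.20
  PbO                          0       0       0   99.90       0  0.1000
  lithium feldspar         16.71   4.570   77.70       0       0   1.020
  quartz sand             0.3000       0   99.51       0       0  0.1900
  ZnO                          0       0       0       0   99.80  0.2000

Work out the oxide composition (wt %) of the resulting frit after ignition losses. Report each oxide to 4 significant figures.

The intermediate values are displayed rounded off to 4 significant figures as written; the working math runs at exact precision at each step. A single rounding produces every reported result — all derived quantities, which include five oxide percentages, yield, ignition loss, totals, net glass mass, are recomputed in full float precision, as set out in the problem or the answer, using the weight values for 661.6 g of glass.
Delivered oxide masses:
  Al2O3: 150.2·0.1671 + 247.7·0.003000 = 25.84 g
  Li2O: 87.67·0.3980 + 150.2·0.04570 = 41.76 g
  SiO2: 150.2·0.7770 + 247.7·0.9951 = 363.2 g
  PbO: 170.5·0.9990 = 170.3 g
  ZnO: 60.62·0.9980 = 60.50 g
LOI: 87.67·0.6020 + 170.5·0.001000 + 150.2·0.01020 + 247.7·0.001900 + 60.62·0.002000 = 55.07 g
The glass mass, total less LOI, = 716.7 − 55.07 = 661.6 g (matching Σ of the oxides)
each wt % is 100 × oxide ÷ glass

Glass mass = 661.6 g (batch 716.7 − LOI 55.07).
Composition: Al2O3 3.906%, Li2O 6.311%, SiO2 54.89%, PbO 25.74%, ZnO 9.144%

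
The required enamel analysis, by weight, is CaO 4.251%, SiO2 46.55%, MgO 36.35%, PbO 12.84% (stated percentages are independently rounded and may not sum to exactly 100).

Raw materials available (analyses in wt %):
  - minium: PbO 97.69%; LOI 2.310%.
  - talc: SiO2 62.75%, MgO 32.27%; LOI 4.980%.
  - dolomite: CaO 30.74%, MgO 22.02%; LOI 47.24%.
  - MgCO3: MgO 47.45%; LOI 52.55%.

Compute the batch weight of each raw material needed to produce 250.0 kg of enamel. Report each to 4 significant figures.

In-progress results are shown rounded off to 4 significant figures as written — the working math runs at exact precision throughout. Every reported figure is rounded just once; all derived quantities (the totals, the four compositions, net glass mass, ignition loss, the yield) are rebuilt using the weight values at 250.0 kg of glass in full float precision exactly as printed in either problem or answer.
Oxide-by-oxide targets in 250.0 kg enamel:
  CaO: 4.251% × 250.0 = 10.63 kg
  SiO2: 46.55% × 250.0 = 116.4 kg
  MgO: 36.35% × 250.0 = 90.88 kg
  PbO: 12.84% × 250.0 = 32.10 kg
Oxide-by-oxide audit using the reported weights, per the basis as stated (delivered sums recover each target inside rounding margins):
  CaO: 34.57·0.3074 = 10.63 kg (target 10.63 kg)
  SiO2: 185.5·0.6275 = 116.4 kg (target 116.4 kg)
  MgO: 185.5·0.3227 + 34.57·0.2202 + 49.35·0.4745 = 90.89 kg (target 90.88 kg)
  PbO: 32.86·0.9769 = 32.10 kg (target 32.10 kg)
The glass-mass cross-check: the batch minus its LOI: 250.0 kg (targets for the oxides total 250.0 kg; with the basis standing at 250.0 kg — gaps are rounding artifacts).
Batch grand total — Σ batch = 302.3 kg; ignition loss, Σ(batch × LOI) = 52.26 kg; the yield ratio, glass ÷ batch: 82.71%.

Batch per 250.0 kg enamel:
  minium: 32.86 kg
  talc: 185.5 kg
  dolomite: 34.57 kg
  MgCO3: 49.35 kg
Total batch = 302.3 kg; LOI loss = 52.26 kg; yield = 82.71%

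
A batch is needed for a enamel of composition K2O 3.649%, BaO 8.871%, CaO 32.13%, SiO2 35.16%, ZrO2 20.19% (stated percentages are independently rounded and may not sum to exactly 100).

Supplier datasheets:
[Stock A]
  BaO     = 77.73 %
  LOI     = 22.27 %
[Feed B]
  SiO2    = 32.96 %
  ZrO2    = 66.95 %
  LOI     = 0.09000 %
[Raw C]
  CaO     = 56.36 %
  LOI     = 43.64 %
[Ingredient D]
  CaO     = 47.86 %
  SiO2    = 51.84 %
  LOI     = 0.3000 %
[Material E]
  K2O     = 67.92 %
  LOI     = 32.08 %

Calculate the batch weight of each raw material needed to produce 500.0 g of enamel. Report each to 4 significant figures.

Batch per 500.0 g enamel:
  Stock A: 57.06 g
  Feed B: 150.8 g
  Raw C: 78.48 g
  Ingredient D: 243.3 g
  Material E: 26.86 g
Total batch = 556.5 g; LOI loss = 56.44 g; yield = 89.86%

Rounding to four significant digits governs each mid-chain value as printed; all internal work maintains full precision through the solve — exactly one rounding goes into every reported figure — all derived quantities (the five compositions, ignition loss, the yield, totals, net glass mass) are carried at exact precision using the weight values at 500.0 g of glass exactly as shown in problem or answer.
Oxide mass targets, per 500.0 g enamel:
  K2O: 3.649% × 500.0 = 18.24 g
  BaO: 8.871% × 500.0 = 44.36 g
  CaO: 32.13% × 500.0 = 160.6 g
  SiO2: 35.16% × 500.0 = 175.8 g
  ZrO2: 20.19% × 500.0 = 101.0 g
Balance tally, oxide-wise, applying the batch weights above, relative to the basis at hand (oxide sums agree with the targets modulo rounding of the values):
  K2O: 26.86·0.6792 = 18.24 g (target 18.24 g)
  BaO: 57.06·0.7773 = 44.35 g (target 44.36 g)
  CaO: 78.48·0.5636 + 243.3·0.4786 = 160.7 g (target 160.6 g)
  SiO2: 150.8·0.3296 + 243.3·0.5184 = 175.8 g (target 175.8 g)
  ZrO2: 150.8·0.6695 = 101.0 g (target 101.0 g)
Consistency of the glass mass: net batch after ignition = 500.1 g (oxide target masses add up to 500.0 g; against the stated basis, 500.0 g — differing by rounding only).
Batch total: Σ batch = 556.5 g; LOI loss = Σ batch·LOI = 56.44 g; glass ÷ batch gives a yield of 89.86%.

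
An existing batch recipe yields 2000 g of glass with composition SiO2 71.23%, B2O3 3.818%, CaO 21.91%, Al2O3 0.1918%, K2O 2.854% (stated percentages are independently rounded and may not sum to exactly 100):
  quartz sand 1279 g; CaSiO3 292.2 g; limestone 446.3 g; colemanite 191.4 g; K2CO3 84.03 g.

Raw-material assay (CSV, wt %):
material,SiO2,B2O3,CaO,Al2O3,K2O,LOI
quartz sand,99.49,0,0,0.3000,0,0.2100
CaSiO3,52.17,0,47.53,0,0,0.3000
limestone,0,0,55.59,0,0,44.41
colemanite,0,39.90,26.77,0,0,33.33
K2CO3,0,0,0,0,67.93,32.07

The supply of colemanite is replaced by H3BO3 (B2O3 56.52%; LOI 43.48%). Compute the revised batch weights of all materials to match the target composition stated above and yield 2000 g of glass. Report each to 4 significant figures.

Revised batch per 2000 g glass:
  quartz sand: 1279 g
  CaSiO3: 292.2 g
  limestone: 538.4 g
  H3BO3: 135.1 g
  K2CO3: 84.03 g
Total batch = 2329 g; LOI loss = 328.4 g

All internal work runs at exact precision throughout — in-progress results appear (rounded to four significant figures) within the worked lines. Every reported result undergoes a single rounding; derived quantities (five oxide percentages, net glass mass, the totals, LOI, yield) are re-derived starting from the weights on 2000 g of glass in full float precision, as quoted within question or answer.
Oxide mass targets, per 2000 g glass:
  SiO2: 71.23% × 2000 = 1425 g
  B2O3: 3.818% × 2000 = 76.36 g
  CaO: 21.91% × 2000 = 438.2 g
  Al2O3: 0.1918% × 2000 = 3.836 g
  K2O: 2.854% × 2000 = 57.08 g
Balance tally, oxide-wise, on the weights just shown, on the stated basis (summed amounts equal target values given rounding of the digits):
  SiO2: 1279·0.9949 + 292.2·0.5217 = 1425 g (target 1425 g)
  B2O3: 135.1·0.5652 = 76.36 g (target 76.36 g)
  CaO: 292.2·0.4753 + 538.4·0.5559 = 438.2 g (target 438.2 g)
  Al2O3: 1279·0.003000 = 3.837 g (target 3.836 g)
  K2O: 84.03·0.6793 = 57.08 g (target 57.08 g)
Consistency of the glass mass: batch total minus LOI = 2000 g (per-oxide target masses sum to 2000 g; basis as stated: 2000 g — deltas are rounding alone).
Adding the batch up: Σ batch = 2329 g; the LOI term Σ batch·LOI equals 328.4 g; yield: glass divided by total = 85.90%.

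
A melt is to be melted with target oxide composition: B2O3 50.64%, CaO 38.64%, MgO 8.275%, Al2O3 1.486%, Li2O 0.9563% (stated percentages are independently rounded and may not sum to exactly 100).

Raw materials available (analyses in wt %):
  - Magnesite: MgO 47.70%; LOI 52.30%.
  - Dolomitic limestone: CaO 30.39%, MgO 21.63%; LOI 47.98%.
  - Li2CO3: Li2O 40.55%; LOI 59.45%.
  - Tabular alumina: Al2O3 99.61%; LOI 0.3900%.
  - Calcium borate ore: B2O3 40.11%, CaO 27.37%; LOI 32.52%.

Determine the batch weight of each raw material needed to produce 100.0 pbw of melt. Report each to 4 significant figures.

Batch per 100.0 pbw melt:
  Magnesite: 11.25 pbw
  Dolomitic limestone: 13.44 pbw
  Li2CO3: 2.358 pbw
  Tabular alumina: 1.492 pbw
  Calcium borate ore: 126.3 pbw
Total batch = 154.8 pbw; LOI loss = 54.81 pbw; yield = 64.60%

Each numeric step holds full precision at every stage. Values along the way are displayed (rounded to 4 significant digits) in the working. Each reported number takes a single rounding; derived quantities, including LOI, yield, the five compositions, net glass mass, totals, are computed from the batch weights for 100.0 pbw of glass at exact precision, exactly as printed in the question or the answer.
Target masses of each oxide per 100.0 pbw melt:
  B2O3: 50.64% × 100.0 = 50.64 pbw
  CaO: 38.64% × 100.0 = 38.64 pbw
  MgO: 8.275% × 100.0 = 8.275 pbw
  Al2O3: 1.486% × 100.0 = 1.486 pbw
  Li2O: 0.9563% × 100.0 = 0.9563 pbw
Per-oxide balance check working from each reported weight, at the basis given (sum by sum, the targets are met given rounding of the digits):
  B2O3: 126.3·0.4011 = 50.66 pbw (target 50.64 pbw)
  CaO: 13.44·0.3039 + 126.3·0.2737 = 38.65 pbw (target 38.64 pbw)
  MgO: 11.25·0.4770 + 13.44·0.2163 = 8.273 pbw (target 8.275 pbw)
  Al2O3: 1.492·0.9961 = 1.486 pbw (target 1.486 pbw)
  Li2O: 2.358·0.4055 = 0.9562 pbw (target 0.9563 pbw)
Glass mass check: total charge less LOI = 100.0 pbw (the Σ of target masses is 100.0 pbw; against the stated basis, 100.0 pbw — gaps are rounding artifacts).
Summing the batch: Σ batch = 154.8 pbw; the LOI term Σ batch·LOI equals 54.81 pbw; the yield ratio, glass ÷ batch: 64.60%.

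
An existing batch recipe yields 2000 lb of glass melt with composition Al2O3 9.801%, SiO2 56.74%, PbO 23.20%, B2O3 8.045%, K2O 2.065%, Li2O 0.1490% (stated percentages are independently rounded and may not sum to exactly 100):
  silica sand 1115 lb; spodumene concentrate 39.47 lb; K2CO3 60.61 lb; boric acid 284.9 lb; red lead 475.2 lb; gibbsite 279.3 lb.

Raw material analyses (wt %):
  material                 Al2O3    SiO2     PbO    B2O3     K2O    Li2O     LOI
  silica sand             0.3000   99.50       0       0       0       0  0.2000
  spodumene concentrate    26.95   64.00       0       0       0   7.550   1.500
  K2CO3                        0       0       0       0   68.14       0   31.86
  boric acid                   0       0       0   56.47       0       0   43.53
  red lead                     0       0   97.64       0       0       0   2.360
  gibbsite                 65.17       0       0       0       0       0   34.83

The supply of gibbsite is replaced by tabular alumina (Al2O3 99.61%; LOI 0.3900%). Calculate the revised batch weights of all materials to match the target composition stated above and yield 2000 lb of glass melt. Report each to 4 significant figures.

Rounding to four significant figures governs every mid-chain value as displayed; every computation holds full float precision all the way through. Exactly one rounding is applied to every reported result. Derived quantities are carried from the batch weights per 2000 lb of glass in full precision (totals, the six compositions, ignition loss, net glass mass, the yield), as they appear in problem or answer.
Per-oxide target masses for 2000 lb glass melt:
  Al2O3: 9.801% × 2000 = 196.0 lb
  SiO2: 56.74% × 2000 = 1135 lb
  PbO: 23.20% × 2000 = 464.0 lb
  B2O3: 8.045% × 2000 = 160.9 lb
  K2O: 2.065% × 2000 = 41.30 lb
  Li2O: 0.1490% × 2000 = 2.980 lb
Per-oxide balance check with the batch weights as given, for the quoted basis mass (delivered sums recover each target modulo rounding of the values):
  Al2O3: 1115·0.003000 + 39.47·0.2695 + 182.8·0.9961 = 196.1 lb (target 196.0 lb)
  SiO2: 1115·0.9950 + 39.47·0.6400 = 1135 lb (target 1135 lb)
  PbO: 475.2·0.9764 = 464.0 lb (target 464.0 lb)
  B2O3: 284.9·0.5647 = 160.9 lb (target 160.9 lb)
  K2O: 60.61·0.6814 = 41.30 lb (target 41.30 lb)
  Li2O: 39.47·0.07550 = 2.980 lb (target 2.980 lb)
Mass balance on the glass: batch total minus LOI = 2000 lb (per-oxide target masses sum to 2000 lb; versus the stated basis of 2000 lb — differing by rounding only).
Adding the batch up: Σ batch = 2158 lb; loss to ignition Σ batch·LOI = 158.1 lb; yield = glass ÷ total batch = 92.67%.

Revised batch per 2000 lb glass melt:
  silica sand: 1115 lb
  spodumene concentrate: 39.47 lb
  K2CO3: 60.61 lb
  boric acid: 284.9 lb
  red lead: 475.2 lb
  tabular alumina: 182.8 lb
Total batch = 2158 lb; LOI loss = 158.1 lb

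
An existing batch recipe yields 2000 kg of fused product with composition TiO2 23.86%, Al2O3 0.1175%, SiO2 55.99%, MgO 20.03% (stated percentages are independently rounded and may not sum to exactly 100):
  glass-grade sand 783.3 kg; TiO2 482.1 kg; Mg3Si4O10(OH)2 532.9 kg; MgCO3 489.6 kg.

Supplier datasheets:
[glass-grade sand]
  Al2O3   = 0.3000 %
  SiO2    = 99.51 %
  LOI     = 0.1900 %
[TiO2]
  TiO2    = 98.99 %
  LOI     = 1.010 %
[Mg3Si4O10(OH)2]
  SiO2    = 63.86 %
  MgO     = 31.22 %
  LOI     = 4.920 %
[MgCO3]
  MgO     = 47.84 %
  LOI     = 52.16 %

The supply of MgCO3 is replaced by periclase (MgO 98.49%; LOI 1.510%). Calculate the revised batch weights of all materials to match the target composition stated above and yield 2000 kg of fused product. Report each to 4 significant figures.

Values along the way are displayed, with 4-significant-figure rounding, at each printed step. Full float precision is kept at all times; every reported figure is rounded once only — the derived quantities (yield, the four compositions, LOI, the totals, glass mass) are carried in full precision starting from the weights at 2000 kg of glass, as set out in question or answer.
Oxide-by-oxide targets in 2000 kg fused product:
  TiO2: 23.86% × 2000 = 477.2 kg
  Al2O3: 0.1175% × 2000 = 2.350 kg
  SiO2: 55.99% × 2000 = 1120 kg
  MgO: 20.03% × 2000 = 400.6 kg
Checking each oxide sum on the weights just shown, at the basis given (delivered sums recover each target once rounding is allowed for):
  TiO2: 482.1·0.9899 = 477.2 kg (target 477.2 kg)
  Al2O3: 783.3·0.003000 = 2.350 kg (target 2.350 kg)
  SiO2: 783.3·0.9951 + 532.9·0.6386 = 1120 kg (target 1120 kg)
  MgO: 532.9·0.3122 + 237.8·0.9849 = 400.6 kg (target 400.6 kg)
Glass-mass sanity pass: Σ batch − LOI loss = 2000 kg (targets for the oxides total 2000 kg; the stated basis being 2000 kg — a pure rounding effect).
Whole-batch sum: Σ batch = 2036 kg; the LOI term Σ batch·LOI equals 36.17 kg; as yield: glass ÷ batch → 98.22%.

Revised batch per 2000 kg fused product:
  glass-grade sand: 783.3 kg
  TiO2: 482.1 kg
  Mg3Si4O10(OH)2: 532.9 kg
  periclase: 237.8 kg
Total batch = 2036 kg; LOI loss = 36.17 kg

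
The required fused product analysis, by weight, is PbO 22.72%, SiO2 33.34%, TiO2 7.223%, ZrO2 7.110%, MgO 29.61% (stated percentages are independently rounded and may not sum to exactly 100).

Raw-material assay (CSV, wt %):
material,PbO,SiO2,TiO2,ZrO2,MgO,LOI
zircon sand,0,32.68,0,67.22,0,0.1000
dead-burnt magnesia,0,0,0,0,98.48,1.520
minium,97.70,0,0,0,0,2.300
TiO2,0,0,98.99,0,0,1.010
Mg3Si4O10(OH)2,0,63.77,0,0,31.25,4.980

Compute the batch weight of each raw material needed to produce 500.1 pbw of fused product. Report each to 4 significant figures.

The whole derivation keeps full float precision through the solve; values along the way are displayed (rounded to 4 significant figures) within the worked lines. Each reported number undergoes a single rounding — derived quantities (five oxide percentages, totals, yield, LOI, glass mass) are rebuilt using the weight values on 500.1 pbw of glass in full float precision as quoted within the problem or the answer.
Oxide mass targets, per 500.1 pbw fused product:
  PbO: 22.72% × 500.1 = 113.6 pbw
  SiO2: 33.34% × 500.1 = 166.7 pbw
  TiO2: 7.223% × 500.1 = 36.12 pbw
  ZrO2: 7.110% × 500.1 = 35.56 pbw
  MgO: 29.61% × 500.1 = 148.1 pbw
A balance pass over the oxides, from the weights as reported, relative to the basis at hand (oxide sums agree with the targets net of answer rounding effects):
  PbO: 116.3·0.9770 = 113.6 pbw (target 113.6 pbw)
  SiO2: 52.90·0.3268 + 234.4·0.6377 = 166.8 pbw (target 166.7 pbw)
  TiO2: 36.49·0.9899 = 36.12 pbw (target 36.12 pbw)
  ZrO2: 52.90·0.6722 = 35.56 pbw (target 35.56 pbw)
  MgO: 76.00·0.9848 + 234.4·0.3125 = 148.1 pbw (target 148.1 pbw)
Glass-mass bookkeeping: net batch after ignition = 500.2 pbw (the Σ of target masses is 500.1 pbw; stated basis 500.1 pbw — rounding explains the deltas).
Total batch = Σ batch = 516.1 pbw; LOI removed, Σ of batch·LOI: 15.92 pbw; the yield ratio, glass ÷ batch: 96.91%.

Batch per 500.1 pbw fused product:
  zircon sand: 52.90 pbw
  dead-burnt magnesia: 76.00 pbw
  minium: 116.3 pbw
  TiO2: 36.49 pbw
  Mg3Si4O10(OH)2: 234.4 pbw
Total batch = 516.1 pbw; LOI loss = 15.92 pbw; yield = 96.91%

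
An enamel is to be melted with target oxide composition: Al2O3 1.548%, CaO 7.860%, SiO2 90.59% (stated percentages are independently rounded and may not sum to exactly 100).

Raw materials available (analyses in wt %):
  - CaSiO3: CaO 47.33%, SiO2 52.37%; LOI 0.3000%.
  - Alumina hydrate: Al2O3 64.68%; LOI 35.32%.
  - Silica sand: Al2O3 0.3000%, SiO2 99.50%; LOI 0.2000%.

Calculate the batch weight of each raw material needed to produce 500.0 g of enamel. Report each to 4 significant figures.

Batch per 500.0 g enamel:
  CaSiO3: 83.03 g
  Alumina hydrate: 10.06 g
  Silica sand: 411.5 g
Total batch = 504.6 g; LOI loss = 4.625 g; yield = 99.08%

Values along the way are printed, with 4-significant-digit rounding, within the worked lines. The whole derivation keeps full precision from first step to last — exactly one rounding goes into each reported number. The derived quantities are computed at full precision (net glass mass, the three compositions, ignition loss, totals, yield) from the weighed amounts on 500.0 g of glass as quoted within question or answer.
Per-oxide target masses for 500.0 g enamel:
  Al2O3: 1.548% × 500.0 = 7.740 g
  CaO: 7.860% × 500.0 = 39.30 g
  SiO2: 90.59% × 500.0 = 453.0 g
A balance pass over the oxides, applying the batch weights above, for the quoted basis mass (each sum matches its target mass exact up to rounding of places):
  Al2O3: 10.06·0.6468 + 411.5·0.003000 = 7.741 g (target 7.740 g)
  CaO: 83.03·0.4733 = 39.30 g (target 39.30 g)
  SiO2: 83.03·0.5237 + 411.5·0.9950 = 452.9 g (target 453.0 g)
Auditing the glass mass value: batch total minus LOI = 500.0 g (oxide target masses add up to 500.0 g; against the stated basis, 500.0 g — differing by rounding only).
Whole-batch sum: Σ batch = 504.6 g; ignition loss, Σ(batch × LOI) = 4.625 g; glass ÷ batch gives a yield of 99.08%.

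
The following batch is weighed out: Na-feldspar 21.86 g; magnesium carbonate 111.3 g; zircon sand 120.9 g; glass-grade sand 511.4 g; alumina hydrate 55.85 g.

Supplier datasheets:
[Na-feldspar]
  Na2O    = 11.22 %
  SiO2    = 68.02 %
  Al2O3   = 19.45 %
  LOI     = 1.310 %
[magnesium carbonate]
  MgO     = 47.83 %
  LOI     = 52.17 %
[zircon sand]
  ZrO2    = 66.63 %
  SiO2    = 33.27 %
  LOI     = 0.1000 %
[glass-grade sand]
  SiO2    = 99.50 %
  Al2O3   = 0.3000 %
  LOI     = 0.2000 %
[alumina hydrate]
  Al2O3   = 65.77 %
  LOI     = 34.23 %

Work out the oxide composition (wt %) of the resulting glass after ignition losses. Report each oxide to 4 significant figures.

The intermediate values are shown rounded off to 4 significant figures at each printed step — full float precision is carried all the way through. Each reported number sees exactly one rounding; all derived quantities are rebuilt in exact precision (totals, net glass mass, ignition loss, five oxide percentages, yield) using the weight values per 742.7 g of glass precisely as stated by the problem or the answer.
Per-oxide mass from batch:
  Na2O: 21.86·0.1122 = 2.453 g
  ZrO2: 120.9·0.6663 = 80.56 g
  SiO2: 21.86·0.6802 + 120.9·0.3327 + 511.4·0.9950 = 563.9 g
  MgO: 111.3·0.4783 = 53.23 g
  Al2O3: 21.86·0.1945 + 511.4·0.003000 + 55.85·0.6577 = 42.52 g
LOI: 21.86·0.01310 + 111.3·0.5217 + 120.9·0.001000 + 511.4·0.002000 + 55.85·0.3423 = 78.61 g
Glass = total batch minus LOI = 821.3 − 78.61 = 742.7 g (= the summed oxide contributions)
wt % = 100 × oxide mass / glass mass

Glass mass = 742.7 g (batch 821.3 − LOI 78.61).
Composition: Na2O 0.3302%, ZrO2 10.85%, SiO2 75.93%, MgO 7.168%, Al2O3 5.725%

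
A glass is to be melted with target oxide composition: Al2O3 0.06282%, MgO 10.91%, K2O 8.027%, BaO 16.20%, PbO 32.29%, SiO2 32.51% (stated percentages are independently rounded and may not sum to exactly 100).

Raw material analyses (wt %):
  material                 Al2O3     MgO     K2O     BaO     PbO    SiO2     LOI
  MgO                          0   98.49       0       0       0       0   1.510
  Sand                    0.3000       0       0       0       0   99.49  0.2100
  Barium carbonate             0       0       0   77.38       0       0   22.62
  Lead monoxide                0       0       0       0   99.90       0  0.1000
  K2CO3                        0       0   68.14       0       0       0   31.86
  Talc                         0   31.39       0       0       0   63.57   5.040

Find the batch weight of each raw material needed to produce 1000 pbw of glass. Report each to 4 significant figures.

Batch per 1000 pbw glass:
  MgO: 52.23 pbw
  Sand: 209.4 pbw
  Barium carbonate: 209.4 pbw
  Lead monoxide: 323.2 pbw
  K2CO3: 117.8 pbw
  Talc: 183.7 pbw
Total batch = 1096 pbw; LOI loss = 95.71 pbw; yield = 91.27%

Values along the way appear (rounded to four significant digits) when written out — exact precision is carried in every operation. A single rounding produces each reported number. All derived quantities (totals, six oxide percentages, LOI, glass mass, the yield) are carried using the weight values on 1000 pbw of glass at full precision, as written in either problem or answer.
The oxide mass targets at 1000 pbw glass:
  Al2O3: 0.06282% × 1000 = 0.6282 pbw
  MgO: 10.91% × 1000 = 109.1 pbw
  K2O: 8.027% × 1000 = 80.27 pbw
  BaO: 16.20% × 1000 = 162.0 pbw
  PbO: 32.29% × 1000 = 322.9 pbw
  SiO2: 32.51% × 1000 = 325.1 pbw
Verifying the oxide balance from the weights as reported, versus the basis set out (every target is met by its sum up to rounding of the answer):
  Al2O3: 209.4·0.003000 = 0.6282 pbw (target 0.6282 pbw)
  MgO: 52.23·0.9849 + 183.7·0.3139 = 109.1 pbw (target 109.1 pbw)
  K2O: 117.8·0.6814 = 80.27 pbw (target 80.27 pbw)
  BaO: 209.4·0.7738 = 162.0 pbw (target 162.0 pbw)
  PbO: 323.2·0.9990 = 322.9 pbw (target 322.9 pbw)
  SiO2: 209.4·0.9949 + 183.7·0.6357 = 325.1 pbw (target 325.1 pbw)
Mass balance on the glass: total batch − LOI = 1000 pbw (oxide target masses add up to 1000 pbw; with the basis standing at 1000 pbw — rounding explains the deltas).
Batch total: Σ batch = 1096 pbw; LOI loss = Σ batch·LOI = 95.71 pbw; yield: glass divided by total = 91.27%.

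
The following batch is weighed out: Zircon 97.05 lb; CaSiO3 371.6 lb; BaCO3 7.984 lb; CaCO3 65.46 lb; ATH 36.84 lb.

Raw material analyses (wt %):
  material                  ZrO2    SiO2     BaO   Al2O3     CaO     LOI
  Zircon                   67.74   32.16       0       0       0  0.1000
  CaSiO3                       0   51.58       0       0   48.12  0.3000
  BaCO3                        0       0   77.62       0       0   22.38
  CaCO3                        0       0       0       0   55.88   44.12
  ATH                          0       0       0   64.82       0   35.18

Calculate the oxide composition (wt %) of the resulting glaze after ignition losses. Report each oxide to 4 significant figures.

Glass mass = 534.1 lb (batch 578.9 − LOI 44.84).
Composition: ZrO2 12.31%, SiO2 41.73%, BaO 1.160%, Al2O3 4.471%, CaO 40.33%

Every computation runs at full float precision from first step to last. Intermediates are displayed rounded to four significant digits at each printed step — each reported value receives exactly one rounding. Derived quantities, which include five oxide percentages, net glass mass, the totals, LOI, yield, are recomputed at exact precision, as given in the question or the answer, from the weighed amounts on 534.1 lb of glass.
Delivered oxide masses:
  ZrO2: 97.05·0.6774 = 65.74 lb
  SiO2: 97.05·0.3216 + 371.6·0.5158 = 222.9 lb
  BaO: 7.984·0.7762 = 6.197 lb
  Al2O3: 36.84·0.6482 = 23.88 lb
  CaO: 371.6·0.4812 + 65.46·0.5588 = 215.4 lb
LOI: 97.05·0.001000 + 371.6·0.003000 + 7.984·0.2238 + 65.46·0.4412 + 36.84·0.3518 = 44.84 lb
Glass = total batch minus LOI = 578.9 − 44.84 = 534.1 lb (matching Σ of the oxides)
wt % = oxide mass / glass mass × 100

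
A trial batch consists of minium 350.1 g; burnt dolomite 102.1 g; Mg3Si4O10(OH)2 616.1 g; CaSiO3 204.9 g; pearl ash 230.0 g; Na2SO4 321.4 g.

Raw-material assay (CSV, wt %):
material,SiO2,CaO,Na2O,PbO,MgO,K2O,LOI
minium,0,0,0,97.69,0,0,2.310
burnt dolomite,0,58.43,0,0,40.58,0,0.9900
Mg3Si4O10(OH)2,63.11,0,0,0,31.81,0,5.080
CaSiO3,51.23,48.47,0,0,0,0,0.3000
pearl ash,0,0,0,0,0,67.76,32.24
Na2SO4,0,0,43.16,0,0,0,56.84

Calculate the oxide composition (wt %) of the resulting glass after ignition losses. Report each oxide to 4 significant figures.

Glass mass = 1527 g (batch 1825 − LOI 297.8).
Composition: SiO2 32.34%, CaO 10.41%, Na2O 9.086%, PbO 22.40%, MgO 15.55%, K2O 10.21%

Every computation carries full float precision through every step — working values are displayed, rounded to 4 significant figures, when written out. Every reported result undergoes a single rounding; the derived quantities (LOI, glass mass, yield, the six compositions, totals) are computed starting from the weights for 1527 g of glass at full precision as set out in the problem or the answer.
Mass of each oxide from the mix:
  SiO2: 616.1·0.6311 + 204.9·0.5123 = 493.8 g
  CaO: 102.1·0.5843 + 204.9·0.4847 = 159.0 g
  Na2O: 321.4·0.4316 = 138.7 g
  PbO: 350.1·0.9769 = 342.0 g
  MgO: 102.1·0.4058 + 616.1·0.3181 = 237.4 g
  K2O: 230.0·0.6776 = 155.8 g
LOI: 350.1·0.02310 + 102.1·0.009900 + 616.1·0.05080 + 204.9·0.003000 + 230.0·0.3224 + 321.4·0.5684 = 297.8 g
batch − LOI leaves glass = 1825 − 297.8 = 1527 g (consistent with Σ oxide mass)
percent by weight: oxide/glass ×100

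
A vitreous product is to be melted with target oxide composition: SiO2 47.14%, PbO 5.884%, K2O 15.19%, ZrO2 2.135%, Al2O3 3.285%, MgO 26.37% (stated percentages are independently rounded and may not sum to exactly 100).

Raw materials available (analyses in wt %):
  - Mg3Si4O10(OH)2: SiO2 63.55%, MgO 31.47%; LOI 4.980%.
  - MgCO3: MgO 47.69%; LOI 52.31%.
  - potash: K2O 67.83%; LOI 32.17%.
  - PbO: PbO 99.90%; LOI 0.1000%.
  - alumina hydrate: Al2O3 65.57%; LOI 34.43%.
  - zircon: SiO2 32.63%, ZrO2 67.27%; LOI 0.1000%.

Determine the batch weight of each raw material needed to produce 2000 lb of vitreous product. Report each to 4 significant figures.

Batch per 2000 lb vitreous product:
  Mg3Si4O10(OH)2: 1451 lb
  MgCO3: 148.4 lb
  potash: 447.9 lb
  PbO: 117.8 lb
  alumina hydrate: 100.2 lb
  zircon: 63.48 lb
Total batch = 2329 lb; LOI loss = 328.7 lb; yield = 85.89%

Working values are rounded to 4 significant digits wherever printed; each numeric step carries exact precision in every operation. Exactly one rounding is applied to every reported number. All derived quantities (glass mass, the totals, LOI, six oxide percentages, the yield) are recomputed from the weighed amounts on 2000 lb of glass in full float precision, as set out in the question or the answer.
Per-oxide target masses for 2000 lb vitreous product:
  SiO2: 47.14% × 2000 = 942.8 lb
  PbO: 5.884% × 2000 = 117.7 lb
  K2O: 15.19% × 2000 = 303.8 lb
  ZrO2: 2.135% × 2000 = 42.70 lb
  Al2O3: 3.285% × 2000 = 65.70 lb
  MgO: 26.37% × 2000 = 527.4 lb
Mass-balance tally per oxide working from each reported weight, relative to the basis at hand (target by target, the sums agree inside rounding margins):
  SiO2: 1451·0.6355 + 63.48·0.3263 = 942.8 lb (target 942.8 lb)
  PbO: 117.8·0.9990 = 117.7 lb (target 117.7 lb)
  K2O: 447.9·0.6783 = 303.8 lb (target 303.8 lb)
  ZrO2: 63.48·0.6727 = 42.70 lb (target 42.70 lb)
  Al2O3: 100.2·0.6557 = 65.70 lb (target 65.70 lb)
  MgO: 1451·0.3147 + 148.4·0.4769 = 527.4 lb (target 527.4 lb)
Glass-mass closure: net batch after ignition = 2000 lb (per-oxide target masses sum to 2000 lb; versus the stated basis of 2000 lb — rounding explains the deltas).
Total batch = Σ batch = 2329 lb; LOI removed, Σ of batch·LOI: 328.7 lb; as yield: glass ÷ batch → 85.89%.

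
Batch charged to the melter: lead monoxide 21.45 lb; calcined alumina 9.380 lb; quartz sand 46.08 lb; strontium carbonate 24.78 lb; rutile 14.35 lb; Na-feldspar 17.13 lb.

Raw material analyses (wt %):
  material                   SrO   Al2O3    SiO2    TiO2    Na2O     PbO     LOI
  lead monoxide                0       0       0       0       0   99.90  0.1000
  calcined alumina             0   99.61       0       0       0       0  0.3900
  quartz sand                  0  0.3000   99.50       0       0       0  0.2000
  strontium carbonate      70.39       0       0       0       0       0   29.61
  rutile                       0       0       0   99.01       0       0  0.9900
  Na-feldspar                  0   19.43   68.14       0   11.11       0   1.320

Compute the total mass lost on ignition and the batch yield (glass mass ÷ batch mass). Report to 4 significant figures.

LOI loss = 7.856 lb; glass = 125.3 lb; yield = 94.10%

In-progress results are shown, with 4-significant-figure rounding, at each printed step — the whole derivation runs at full precision at each step — a single rounding completes every reported figure. The derived quantities (yield, the six compositions, net glass mass, LOI, totals) are carried at exact precision using the weight values per 125.3 lb of glass, exactly as printed in the question or the answer.
Per-material ignition loss:
  lead monoxide: 21.45 × 0.001000 = 0.02145 lb
  calcined alumina: 9.380 × 0.003900 = 0.03658 lb
  quartz sand: 46.08 × 0.002000 = 0.09216 lb
  strontium carbonate: 24.78 × 0.2961 = 7.337 lb
  rutile: 14.35 × 0.009900 = 0.1421 lb
  Na-feldspar: 17.13 × 0.01320 = 0.2261 lb
Total LOI = 7.856 lb
Glass = batch − LOI = 133.2 − 7.856 = 125.3 lb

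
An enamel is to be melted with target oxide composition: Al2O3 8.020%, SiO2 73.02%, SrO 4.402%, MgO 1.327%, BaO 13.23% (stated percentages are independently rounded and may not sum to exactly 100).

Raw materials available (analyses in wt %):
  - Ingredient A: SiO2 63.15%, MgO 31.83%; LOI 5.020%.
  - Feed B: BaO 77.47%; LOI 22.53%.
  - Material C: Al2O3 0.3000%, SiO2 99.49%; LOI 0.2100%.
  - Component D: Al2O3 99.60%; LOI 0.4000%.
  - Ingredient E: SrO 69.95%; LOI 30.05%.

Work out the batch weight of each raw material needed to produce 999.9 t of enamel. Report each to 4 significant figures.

Batch per 999.9 t enamel:
  Ingredient A: 41.69 t
  Feed B: 170.8 t
  Material C: 707.4 t
  Component D: 78.38 t
  Ingredient E: 62.92 t
Total batch = 1061 t; LOI loss = 61.28 t; yield = 94.23%

All internal work maintains full precision from start to finish. Working values are displayed, rounded to four significant digits, alongside each step. Exactly one rounding goes into every reported result — the derived quantities (yield, ignition loss, glass mass, the totals, five oxide percentages) are recomputed at full precision from the batch weights for 999.9 t of glass, as given in problem or answer.
Target oxide masses per 999.9 t enamel:
  Al2O3: 8.020% × 999.9 = 80.19 t
  SiO2: 73.02% × 999.9 = 730.1 t
  SrO: 4.402% × 999.9 = 44.02 t
  MgO: 1.327% × 999.9 = 13.27 t
  BaO: 13.23% × 999.9 = 132.3 t
Oxide-by-oxide audit per the reported batch figures, under the basis named above (delivered sums recover each target once rounding is allowed for):
  Al2O3: 707.4·0.003000 + 78.38·0.9960 = 80.19 t (target 80.19 t)
  SiO2: 41.69·0.6315 + 707.4·0.9949 = 730.1 t (target 730.1 t)
  SrO: 62.92·0.6995 = 44.01 t (target 44.02 t)
  MgO: 41.69·0.3183 = 13.27 t (target 13.27 t)
  BaO: 170.8·0.7747 = 132.3 t (target 132.3 t)
Mass balance on the glass: net batch after ignition = 999.9 t (per-oxide target masses sum to 999.9 t; with the basis standing at 999.9 t — rounding explains the deltas).
Total batch = Σ batch = 1061 t; LOI loss = Σ batch·LOI = 61.28 t; glass ÷ batch gives a yield of 94.23%.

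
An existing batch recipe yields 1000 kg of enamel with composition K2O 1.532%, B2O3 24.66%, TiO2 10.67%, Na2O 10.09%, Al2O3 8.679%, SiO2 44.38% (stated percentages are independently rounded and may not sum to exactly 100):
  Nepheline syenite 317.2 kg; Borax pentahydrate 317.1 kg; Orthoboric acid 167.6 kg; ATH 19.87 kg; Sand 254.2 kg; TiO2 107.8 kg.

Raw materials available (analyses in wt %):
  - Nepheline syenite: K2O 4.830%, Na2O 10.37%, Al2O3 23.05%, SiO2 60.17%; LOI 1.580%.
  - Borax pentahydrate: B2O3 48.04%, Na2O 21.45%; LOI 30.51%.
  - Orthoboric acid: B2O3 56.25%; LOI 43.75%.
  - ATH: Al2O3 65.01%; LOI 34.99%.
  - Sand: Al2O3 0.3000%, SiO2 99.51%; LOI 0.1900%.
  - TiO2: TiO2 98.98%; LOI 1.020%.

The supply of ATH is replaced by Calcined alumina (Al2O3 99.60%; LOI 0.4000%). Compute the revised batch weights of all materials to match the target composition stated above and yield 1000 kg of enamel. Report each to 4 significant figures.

Revised batch per 1000 kg enamel:
  Nepheline syenite: 317.2 kg
  Borax pentahydrate: 317.1 kg
  Orthoboric acid: 167.6 kg
  Calcined alumina: 12.97 kg
  Sand: 254.2 kg
  TiO2: 107.8 kg
Total batch = 1177 kg; LOI loss = 176.7 kg

The intermediate values appear with 4-significant-figure rounding across the worked steps; the working math runs at full float precision at every stage. Each reported result takes exactly one rounding; all derived quantities (the yield, six oxide percentages, ignition loss, glass mass, the totals) are re-derived using the weight values at 1000 kg of glass in full precision exactly as shown in problem or answer.
Target oxide masses per 1000 kg enamel:
  K2O: 1.532% × 1000 = 15.32 kg
  B2O3: 24.66% × 1000 = 246.6 kg
  TiO2: 10.67% × 1000 = 106.7 kg
  Na2O: 10.09% × 1000 = 100.9 kg
  Al2O3: 8.679% × 1000 = 86.79 kg
  SiO2: 44.38% × 1000 = 443.8 kg
A balance pass over the oxides, applying the batch weights above, for the quoted basis mass (target by target, the sums agree once rounding is allowed for):
  K2O: 317.2·0.04830 = 15.32 kg (target 15.32 kg)
  B2O3: 317.1·0.4804 + 167.6·0.5625 = 246.6 kg (target 246.6 kg)
  TiO2: 107.8·0.9898 = 106.7 kg (target 106.7 kg)
  Na2O: 317.2·0.1037 + 317.1·0.2145 = 100.9 kg (target 100.9 kg)
  Al2O3: 317.2·0.2305 + 12.97·0.9960 + 254.2·0.003000 = 86.80 kg (target 86.79 kg)
  SiO2: 317.2·0.6017 + 254.2·0.9951 = 443.8 kg (target 443.8 kg)
Mass balance on the glass: whole batch net of LOI = 1000 kg (oxide target masses add up to 1000 kg; basis as stated: 1000 kg — any gap is answer rounding).
Summing the batch: Σ batch = 1177 kg; ignition loss, Σ(batch × LOI) = 176.7 kg; yield, glass over the total, = 84.98%.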